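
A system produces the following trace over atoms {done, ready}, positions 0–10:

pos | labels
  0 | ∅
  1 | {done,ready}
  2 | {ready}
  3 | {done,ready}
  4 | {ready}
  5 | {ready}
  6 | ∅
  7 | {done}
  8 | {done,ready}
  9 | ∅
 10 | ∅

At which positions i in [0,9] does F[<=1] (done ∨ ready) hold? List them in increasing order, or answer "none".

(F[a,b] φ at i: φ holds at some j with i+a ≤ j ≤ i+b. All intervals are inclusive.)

Evaluate at each i in [0,9]:
  i=0: ✓ (witness j=1)
  i=1: ✓ (witness j=1)
  i=2: ✓ (witness j=2)
  i=3: ✓ (witness j=3)
  i=4: ✓ (witness j=4)
  i=5: ✓ (witness j=5)
  i=6: ✓ (witness j=7)
  i=7: ✓ (witness j=7)
  i=8: ✓ (witness j=8)
  i=9: ✗ (none in [9,10])

0, 1, 2, 3, 4, 5, 6, 7, 8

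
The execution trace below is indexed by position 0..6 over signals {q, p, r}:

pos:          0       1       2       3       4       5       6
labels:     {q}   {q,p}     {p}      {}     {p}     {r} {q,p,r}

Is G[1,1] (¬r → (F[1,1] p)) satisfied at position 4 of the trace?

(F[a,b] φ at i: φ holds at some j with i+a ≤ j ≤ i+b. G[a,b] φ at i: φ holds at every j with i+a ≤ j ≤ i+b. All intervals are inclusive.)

Check (¬r → (F[1,1] p)) at every j in [5,5]:
  j=5: antecedent false → ✓
All positions satisfy it → formula holds.

Yes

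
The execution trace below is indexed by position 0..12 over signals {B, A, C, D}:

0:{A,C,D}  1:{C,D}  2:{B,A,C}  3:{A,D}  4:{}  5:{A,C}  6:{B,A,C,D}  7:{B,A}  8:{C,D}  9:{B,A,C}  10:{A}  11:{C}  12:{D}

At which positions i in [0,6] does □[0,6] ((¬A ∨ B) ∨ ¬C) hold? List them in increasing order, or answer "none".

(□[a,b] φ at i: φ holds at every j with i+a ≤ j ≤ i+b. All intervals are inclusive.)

Evaluate at each i in [0,6]:
  i=0: ✗ (fails at j=0)
  i=1: ✗ (fails at j=5)
  i=2: ✗ (fails at j=5)
  i=3: ✗ (fails at j=5)
  i=4: ✗ (fails at j=5)
  i=5: ✗ (fails at j=5)
  i=6: ✓ (all of [6,12])

6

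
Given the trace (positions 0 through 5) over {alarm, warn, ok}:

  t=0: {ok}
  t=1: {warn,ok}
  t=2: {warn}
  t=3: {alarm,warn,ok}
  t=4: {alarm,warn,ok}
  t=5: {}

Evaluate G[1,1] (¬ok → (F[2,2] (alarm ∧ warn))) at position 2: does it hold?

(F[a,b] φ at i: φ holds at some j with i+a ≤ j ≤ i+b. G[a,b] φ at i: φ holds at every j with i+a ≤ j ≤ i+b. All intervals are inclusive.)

Check (¬ok → (F[2,2] (alarm ∧ warn))) at every j in [3,3]:
  j=3: antecedent false → ✓
All positions satisfy it → formula holds.

Holds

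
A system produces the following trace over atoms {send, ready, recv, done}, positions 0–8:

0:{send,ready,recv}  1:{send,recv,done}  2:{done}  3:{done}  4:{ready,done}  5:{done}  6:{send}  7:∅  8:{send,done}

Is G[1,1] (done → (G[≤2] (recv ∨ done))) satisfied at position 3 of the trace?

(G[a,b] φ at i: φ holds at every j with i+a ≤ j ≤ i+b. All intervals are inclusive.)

Does not hold

Check (done → (G[≤2] (recv ∨ done))) at every j in [4,4]:
  j=4: antecedent true; consequent fails at 6 → ✗
Fails at j=4 → formula fails.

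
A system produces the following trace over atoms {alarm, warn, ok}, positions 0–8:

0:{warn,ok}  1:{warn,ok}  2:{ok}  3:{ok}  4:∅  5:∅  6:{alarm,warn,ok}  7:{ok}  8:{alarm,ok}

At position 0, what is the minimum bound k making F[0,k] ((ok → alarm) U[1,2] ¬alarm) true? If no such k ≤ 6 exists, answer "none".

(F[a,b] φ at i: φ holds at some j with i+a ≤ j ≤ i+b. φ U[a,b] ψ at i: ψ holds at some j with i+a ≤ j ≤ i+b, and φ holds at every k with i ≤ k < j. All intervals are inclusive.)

4

Scan j = 0,1,… for ((ok → alarm) U[1,2] ¬alarm):
  j=0: fails
  j=1: fails
  j=2: fails
  j=3: fails
  j=4: holds
First hit at j=4, so smallest k = 4-0 = 4.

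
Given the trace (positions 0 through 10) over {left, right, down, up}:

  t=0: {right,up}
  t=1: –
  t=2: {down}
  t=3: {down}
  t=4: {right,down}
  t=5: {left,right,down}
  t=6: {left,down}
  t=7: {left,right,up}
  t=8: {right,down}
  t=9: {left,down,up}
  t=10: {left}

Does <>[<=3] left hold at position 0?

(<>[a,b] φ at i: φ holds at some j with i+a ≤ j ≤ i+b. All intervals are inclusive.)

Check left at each j in [0,3]:
  j=0: false
  j=1: false
  j=2: false
  j=3: false
No position in the window satisfies it → formula fails.

No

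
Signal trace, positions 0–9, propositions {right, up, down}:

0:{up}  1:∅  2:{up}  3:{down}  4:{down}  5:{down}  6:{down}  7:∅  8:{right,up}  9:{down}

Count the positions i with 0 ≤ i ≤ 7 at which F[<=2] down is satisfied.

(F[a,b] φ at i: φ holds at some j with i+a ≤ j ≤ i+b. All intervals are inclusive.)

7

Evaluate at each i in [0,7]:
  i=0: ✗ (none in [0,2])
  i=1: ✓ (witness j=3)
  i=2: ✓ (witness j=3)
  i=3: ✓ (witness j=3)
  i=4: ✓ (witness j=4)
  i=5: ✓ (witness j=5)
  i=6: ✓ (witness j=6)
  i=7: ✓ (witness j=9)
Positions where it holds: {1, 2, 3, 4, 5, 6, 7} → 7.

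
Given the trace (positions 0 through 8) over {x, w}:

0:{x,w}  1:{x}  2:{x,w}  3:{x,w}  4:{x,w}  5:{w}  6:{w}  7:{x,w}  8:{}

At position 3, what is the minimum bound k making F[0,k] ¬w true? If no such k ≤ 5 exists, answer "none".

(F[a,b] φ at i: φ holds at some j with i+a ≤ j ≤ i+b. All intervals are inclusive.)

5

Scan j = 3,4,… for ¬w:
  j=3: fails
  j=4: fails
  j=5: fails
  j=6: fails
  j=7: fails
  j=8: holds
First hit at j=8, so smallest k = 8-3 = 5.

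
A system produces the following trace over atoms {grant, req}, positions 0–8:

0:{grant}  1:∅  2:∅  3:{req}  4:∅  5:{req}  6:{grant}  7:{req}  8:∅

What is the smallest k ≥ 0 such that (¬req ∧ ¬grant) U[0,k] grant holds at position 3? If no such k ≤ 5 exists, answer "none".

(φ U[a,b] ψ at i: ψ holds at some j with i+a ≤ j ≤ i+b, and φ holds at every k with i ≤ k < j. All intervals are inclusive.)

Need earliest j ≥ 3 with grant, and (¬req ∧ ¬grant) at every k in [3,j-1].
  j=3: rhs fails.
  j=4: rhs fails.
  j=5: rhs fails.
  j=6: rhs holds but lhs fails at k=3.
  j=7: rhs fails.
  j=8: rhs fails.
No witness within the range → none.

none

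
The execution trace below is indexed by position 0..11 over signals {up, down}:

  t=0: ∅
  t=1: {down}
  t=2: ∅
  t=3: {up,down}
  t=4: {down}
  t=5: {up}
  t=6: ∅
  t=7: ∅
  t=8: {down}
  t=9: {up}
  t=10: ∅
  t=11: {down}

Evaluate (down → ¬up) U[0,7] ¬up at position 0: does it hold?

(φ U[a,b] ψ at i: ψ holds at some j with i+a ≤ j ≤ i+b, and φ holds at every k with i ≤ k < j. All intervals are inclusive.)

Holds

Need some j in [0,7] with ¬up, and (down → ¬up) at every k in [0,j-1].
  j=0: ¬up holds; no prefix to check → satisfied.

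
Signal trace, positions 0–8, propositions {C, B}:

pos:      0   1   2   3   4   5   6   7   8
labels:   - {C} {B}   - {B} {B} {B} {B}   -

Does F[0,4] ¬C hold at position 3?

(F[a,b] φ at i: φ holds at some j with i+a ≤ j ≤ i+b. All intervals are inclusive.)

True

Check ¬C at each j in [3,7]:
  j=3: true
  j=4: true
  j=5: true
  j=6: true
  j=7: true
Found at j=3 → formula holds.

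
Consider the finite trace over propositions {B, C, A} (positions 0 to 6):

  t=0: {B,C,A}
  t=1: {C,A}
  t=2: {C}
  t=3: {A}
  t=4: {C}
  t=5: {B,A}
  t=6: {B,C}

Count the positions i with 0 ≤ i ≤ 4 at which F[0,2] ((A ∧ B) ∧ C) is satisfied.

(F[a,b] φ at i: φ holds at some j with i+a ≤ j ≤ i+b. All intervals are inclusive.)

1

Evaluate at each i in [0,4]:
  i=0: ✓ (witness j=0)
  i=1: ✗ (none in [1,3])
  i=2: ✗ (none in [2,4])
  i=3: ✗ (none in [3,5])
  i=4: ✗ (none in [4,6])
Positions where it holds: {0} → 1.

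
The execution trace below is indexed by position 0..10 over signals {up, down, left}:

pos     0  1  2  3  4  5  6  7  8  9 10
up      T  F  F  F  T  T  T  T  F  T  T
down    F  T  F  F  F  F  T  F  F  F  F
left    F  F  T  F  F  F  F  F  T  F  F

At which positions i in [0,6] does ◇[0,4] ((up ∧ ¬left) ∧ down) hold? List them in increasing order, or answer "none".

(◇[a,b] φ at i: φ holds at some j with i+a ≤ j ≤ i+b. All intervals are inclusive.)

Evaluate at each i in [0,6]:
  i=0: ✗ (none in [0,4])
  i=1: ✗ (none in [1,5])
  i=2: ✓ (witness j=6)
  i=3: ✓ (witness j=6)
  i=4: ✓ (witness j=6)
  i=5: ✓ (witness j=6)
  i=6: ✓ (witness j=6)

2, 3, 4, 5, 6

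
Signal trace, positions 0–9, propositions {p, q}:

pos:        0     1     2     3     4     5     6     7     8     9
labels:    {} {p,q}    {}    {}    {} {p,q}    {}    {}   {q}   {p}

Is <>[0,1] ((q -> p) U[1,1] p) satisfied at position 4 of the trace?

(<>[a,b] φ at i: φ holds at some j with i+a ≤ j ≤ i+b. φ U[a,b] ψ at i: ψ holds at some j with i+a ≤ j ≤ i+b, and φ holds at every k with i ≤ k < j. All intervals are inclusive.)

Holds

Check ((q -> p) U[1,1] p) at each j in [4,5]:
  j=4: holds
  j=5: fails
Found at j=4 → formula holds.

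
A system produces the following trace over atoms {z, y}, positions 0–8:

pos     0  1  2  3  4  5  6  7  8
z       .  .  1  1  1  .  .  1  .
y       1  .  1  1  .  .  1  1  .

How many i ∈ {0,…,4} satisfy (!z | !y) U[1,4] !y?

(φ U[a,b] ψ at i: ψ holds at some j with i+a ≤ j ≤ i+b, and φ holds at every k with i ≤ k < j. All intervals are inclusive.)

2

Evaluate at each i in [0,4]:
  i=0: ✓ (rhs at j=1; lhs holds on [0,0])
  i=1: ✗ (lhs fails at k=2 before rhs at j=4)
  i=2: ✗ (lhs fails at k=2 before rhs at j=4)
  i=3: ✗ (lhs fails at k=3 before rhs at j=4)
  i=4: ✓ (rhs at j=5; lhs holds on [4,4])
Positions where it holds: {0, 4} → 2.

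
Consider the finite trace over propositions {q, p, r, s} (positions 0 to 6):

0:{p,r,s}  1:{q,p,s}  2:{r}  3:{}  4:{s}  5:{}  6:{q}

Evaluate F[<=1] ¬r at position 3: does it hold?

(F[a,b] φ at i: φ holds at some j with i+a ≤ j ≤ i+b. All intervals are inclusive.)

Check ¬r at each j in [3,4]:
  j=3: true
  j=4: true
Found at j=3 → formula holds.

Yes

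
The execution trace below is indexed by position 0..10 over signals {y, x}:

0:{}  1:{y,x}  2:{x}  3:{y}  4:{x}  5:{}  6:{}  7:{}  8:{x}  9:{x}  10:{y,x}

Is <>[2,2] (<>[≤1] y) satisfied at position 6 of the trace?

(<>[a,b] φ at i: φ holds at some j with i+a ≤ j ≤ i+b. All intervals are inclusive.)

Check <>[≤1] y at each j in [8,8]:
  j=8: fails (none in [8,9])
No position in the window satisfies it → formula fails.

No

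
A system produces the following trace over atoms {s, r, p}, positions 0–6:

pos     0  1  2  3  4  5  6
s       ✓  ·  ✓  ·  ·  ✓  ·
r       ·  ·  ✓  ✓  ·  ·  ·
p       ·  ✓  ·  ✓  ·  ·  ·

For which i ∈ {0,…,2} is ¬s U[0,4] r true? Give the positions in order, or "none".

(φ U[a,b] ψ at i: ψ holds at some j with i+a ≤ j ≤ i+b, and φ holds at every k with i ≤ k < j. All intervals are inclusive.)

Evaluate at each i in [0,2]:
  i=0: ✗ (lhs fails at k=0 before rhs at j=2)
  i=1: ✓ (rhs at j=2; lhs holds on [1,1])
  i=2: ✓ (rhs at j=2)

1, 2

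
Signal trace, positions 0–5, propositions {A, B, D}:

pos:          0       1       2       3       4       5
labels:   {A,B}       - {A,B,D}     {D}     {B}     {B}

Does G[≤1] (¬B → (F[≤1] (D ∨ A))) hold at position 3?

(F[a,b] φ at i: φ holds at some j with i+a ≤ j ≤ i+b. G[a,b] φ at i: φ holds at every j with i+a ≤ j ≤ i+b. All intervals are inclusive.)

Yes

Check (¬B → (F[≤1] (D ∨ A))) at every j in [3,4]:
  j=3: antecedent true; consequent holds (witness at 3) → ✓
  j=4: antecedent false → ✓
All positions satisfy it → formula holds.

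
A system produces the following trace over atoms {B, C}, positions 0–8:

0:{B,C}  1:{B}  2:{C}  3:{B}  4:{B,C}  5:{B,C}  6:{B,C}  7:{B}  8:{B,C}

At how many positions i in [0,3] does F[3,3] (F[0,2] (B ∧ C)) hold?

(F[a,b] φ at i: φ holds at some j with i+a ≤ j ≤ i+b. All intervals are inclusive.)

4

Evaluate at each i in [0,3]:
  i=0: ✓ (witness j=3)
  i=1: ✓ (witness j=4)
  i=2: ✓ (witness j=5)
  i=3: ✓ (witness j=6)
Positions where it holds: {0, 1, 2, 3} → 4.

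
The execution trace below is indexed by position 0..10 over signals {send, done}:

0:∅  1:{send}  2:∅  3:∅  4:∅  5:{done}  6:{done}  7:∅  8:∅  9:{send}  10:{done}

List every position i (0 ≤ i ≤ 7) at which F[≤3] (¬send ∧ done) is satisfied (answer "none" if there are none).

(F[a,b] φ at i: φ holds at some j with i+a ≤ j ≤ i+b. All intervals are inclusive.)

2, 3, 4, 5, 6, 7

Evaluate at each i in [0,7]:
  i=0: ✗ (none in [0,3])
  i=1: ✗ (none in [1,4])
  i=2: ✓ (witness j=5)
  i=3: ✓ (witness j=5)
  i=4: ✓ (witness j=5)
  i=5: ✓ (witness j=5)
  i=6: ✓ (witness j=6)
  i=7: ✓ (witness j=10)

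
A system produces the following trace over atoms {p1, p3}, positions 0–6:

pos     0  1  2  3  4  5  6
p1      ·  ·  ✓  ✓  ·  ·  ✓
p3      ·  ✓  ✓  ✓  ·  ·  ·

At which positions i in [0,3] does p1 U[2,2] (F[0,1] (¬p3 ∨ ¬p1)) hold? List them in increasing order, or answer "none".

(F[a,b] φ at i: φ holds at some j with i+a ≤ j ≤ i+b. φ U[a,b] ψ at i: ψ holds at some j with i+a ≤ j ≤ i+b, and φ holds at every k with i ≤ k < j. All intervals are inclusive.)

Evaluate at each i in [0,3]:
  i=0: ✗ (no rhs in [2,2])
  i=1: ✗ (lhs fails at k=1 before rhs at j=3)
  i=2: ✓ (rhs at j=4; lhs holds on [2,3])
  i=3: ✗ (lhs fails at k=4 before rhs at j=5)

2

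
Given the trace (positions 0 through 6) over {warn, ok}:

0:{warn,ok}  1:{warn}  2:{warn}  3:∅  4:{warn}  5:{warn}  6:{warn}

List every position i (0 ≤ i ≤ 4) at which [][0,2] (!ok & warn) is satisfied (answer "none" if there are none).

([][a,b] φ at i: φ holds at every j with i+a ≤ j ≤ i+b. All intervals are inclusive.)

Evaluate at each i in [0,4]:
  i=0: ✗ (fails at j=0)
  i=1: ✗ (fails at j=3)
  i=2: ✗ (fails at j=3)
  i=3: ✗ (fails at j=3)
  i=4: ✓ (all of [4,6])

4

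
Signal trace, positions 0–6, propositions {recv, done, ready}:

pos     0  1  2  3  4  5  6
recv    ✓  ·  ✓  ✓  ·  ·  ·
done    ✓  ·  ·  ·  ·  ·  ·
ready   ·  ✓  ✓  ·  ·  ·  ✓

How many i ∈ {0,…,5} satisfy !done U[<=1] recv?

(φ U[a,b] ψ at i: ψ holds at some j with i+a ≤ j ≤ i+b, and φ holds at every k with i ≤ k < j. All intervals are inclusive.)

4

Evaluate at each i in [0,5]:
  i=0: ✓ (rhs at j=0)
  i=1: ✓ (rhs at j=2; lhs holds on [1,1])
  i=2: ✓ (rhs at j=2)
  i=3: ✓ (rhs at j=3)
  i=4: ✗ (no rhs in [4,5])
  i=5: ✗ (no rhs in [5,6])
Positions where it holds: {0, 1, 2, 3} → 4.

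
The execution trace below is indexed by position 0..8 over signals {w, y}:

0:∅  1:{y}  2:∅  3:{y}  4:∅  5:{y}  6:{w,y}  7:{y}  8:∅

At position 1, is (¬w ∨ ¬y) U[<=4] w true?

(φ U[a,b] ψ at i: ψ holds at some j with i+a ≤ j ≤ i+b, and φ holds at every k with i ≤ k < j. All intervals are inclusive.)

Need some j in [1,5] with w, and (¬w ∨ ¬y) at every k in [1,j-1].
  j=1: w false.
  j=2: w false.
  j=3: w false.
  j=4: w false.
  j=5: w false.
No j in the window works → until fails.

No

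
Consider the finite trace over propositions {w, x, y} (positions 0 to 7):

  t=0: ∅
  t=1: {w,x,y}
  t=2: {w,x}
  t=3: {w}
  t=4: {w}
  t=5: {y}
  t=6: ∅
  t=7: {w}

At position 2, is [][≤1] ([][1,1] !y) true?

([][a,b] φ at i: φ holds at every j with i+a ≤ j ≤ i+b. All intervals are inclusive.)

Yes

Check [][1,1] !y at every j in [2,3]:
  j=2: holds on [3,3]
  j=3: holds on [4,4]
All positions satisfy it → formula holds.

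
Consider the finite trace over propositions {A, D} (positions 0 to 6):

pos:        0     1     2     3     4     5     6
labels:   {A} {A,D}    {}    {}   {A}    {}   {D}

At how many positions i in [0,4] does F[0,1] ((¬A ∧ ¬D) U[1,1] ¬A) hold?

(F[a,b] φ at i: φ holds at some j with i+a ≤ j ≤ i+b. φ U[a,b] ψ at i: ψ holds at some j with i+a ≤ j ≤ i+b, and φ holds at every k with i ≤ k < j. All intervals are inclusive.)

3

Evaluate at each i in [0,4]:
  i=0: ✗ (none in [0,1])
  i=1: ✓ (witness j=2)
  i=2: ✓ (witness j=2)
  i=3: ✗ (none in [3,4])
  i=4: ✓ (witness j=5)
Positions where it holds: {1, 2, 4} → 3.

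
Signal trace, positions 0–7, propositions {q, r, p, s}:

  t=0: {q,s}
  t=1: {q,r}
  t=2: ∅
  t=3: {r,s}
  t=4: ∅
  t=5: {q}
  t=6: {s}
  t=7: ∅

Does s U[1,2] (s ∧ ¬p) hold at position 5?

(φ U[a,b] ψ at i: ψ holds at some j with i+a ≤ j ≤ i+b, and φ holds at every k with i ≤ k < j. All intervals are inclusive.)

No

Need some j in [6,7] with (s ∧ ¬p), and s at every k in [5,j-1].
  j=6: (s ∧ ¬p) holds, but s fails at k=5 → not this j.
  j=7: (s ∧ ¬p) false.
No j in the window works → until fails.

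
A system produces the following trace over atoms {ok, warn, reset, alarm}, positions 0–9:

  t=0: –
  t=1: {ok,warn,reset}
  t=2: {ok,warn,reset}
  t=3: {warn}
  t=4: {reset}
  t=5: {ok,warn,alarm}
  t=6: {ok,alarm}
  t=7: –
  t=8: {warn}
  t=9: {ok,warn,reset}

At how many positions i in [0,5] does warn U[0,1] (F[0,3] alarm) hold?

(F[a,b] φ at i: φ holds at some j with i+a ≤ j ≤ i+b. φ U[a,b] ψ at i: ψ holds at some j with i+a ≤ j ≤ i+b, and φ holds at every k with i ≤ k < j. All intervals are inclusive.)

5

Evaluate at each i in [0,5]:
  i=0: ✗ (no rhs in [0,1])
  i=1: ✓ (rhs at j=2; lhs holds on [1,1])
  i=2: ✓ (rhs at j=2)
  i=3: ✓ (rhs at j=3)
  i=4: ✓ (rhs at j=4)
  i=5: ✓ (rhs at j=5)
Positions where it holds: {1, 2, 3, 4, 5} → 5.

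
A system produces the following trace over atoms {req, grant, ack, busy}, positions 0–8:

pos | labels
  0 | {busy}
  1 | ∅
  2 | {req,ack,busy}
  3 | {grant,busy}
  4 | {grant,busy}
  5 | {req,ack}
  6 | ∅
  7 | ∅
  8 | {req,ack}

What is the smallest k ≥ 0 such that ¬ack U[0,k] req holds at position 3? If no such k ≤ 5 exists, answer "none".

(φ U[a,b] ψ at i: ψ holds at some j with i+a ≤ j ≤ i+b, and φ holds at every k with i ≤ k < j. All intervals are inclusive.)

2

Need earliest j ≥ 3 with req, and ¬ack at every k in [3,j-1].
  j=3: rhs fails.
  j=4: rhs fails.
  j=5: rhs holds; lhs holds on [3,4]. k = 2.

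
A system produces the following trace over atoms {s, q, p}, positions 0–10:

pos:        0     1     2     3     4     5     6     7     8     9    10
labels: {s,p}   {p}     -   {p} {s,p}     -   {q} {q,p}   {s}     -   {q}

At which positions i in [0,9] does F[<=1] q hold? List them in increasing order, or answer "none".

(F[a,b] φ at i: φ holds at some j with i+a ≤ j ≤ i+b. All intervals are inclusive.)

5, 6, 7, 9

Evaluate at each i in [0,9]:
  i=0: ✗ (none in [0,1])
  i=1: ✗ (none in [1,2])
  i=2: ✗ (none in [2,3])
  i=3: ✗ (none in [3,4])
  i=4: ✗ (none in [4,5])
  i=5: ✓ (witness j=6)
  i=6: ✓ (witness j=6)
  i=7: ✓ (witness j=7)
  i=8: ✗ (none in [8,9])
  i=9: ✓ (witness j=10)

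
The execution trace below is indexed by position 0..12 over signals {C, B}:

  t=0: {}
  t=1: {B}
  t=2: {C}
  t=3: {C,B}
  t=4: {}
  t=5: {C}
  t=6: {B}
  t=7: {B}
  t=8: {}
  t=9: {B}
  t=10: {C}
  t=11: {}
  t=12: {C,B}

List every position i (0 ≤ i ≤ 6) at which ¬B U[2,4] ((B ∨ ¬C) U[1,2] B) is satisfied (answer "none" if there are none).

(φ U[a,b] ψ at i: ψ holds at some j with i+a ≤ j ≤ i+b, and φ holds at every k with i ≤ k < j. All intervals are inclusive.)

4

Evaluate at each i in [0,6]:
  i=0: ✗ (no rhs in [2,4])
  i=1: ✗ (no rhs in [3,5])
  i=2: ✗ (lhs fails at k=3 before rhs at j=6)
  i=3: ✗ (lhs fails at k=3 before rhs at j=6)
  i=4: ✓ (rhs at j=6; lhs holds on [4,5])
  i=5: ✗ (lhs fails at k=6 before rhs at j=7)
  i=6: ✗ (lhs fails at k=6 before rhs at j=8)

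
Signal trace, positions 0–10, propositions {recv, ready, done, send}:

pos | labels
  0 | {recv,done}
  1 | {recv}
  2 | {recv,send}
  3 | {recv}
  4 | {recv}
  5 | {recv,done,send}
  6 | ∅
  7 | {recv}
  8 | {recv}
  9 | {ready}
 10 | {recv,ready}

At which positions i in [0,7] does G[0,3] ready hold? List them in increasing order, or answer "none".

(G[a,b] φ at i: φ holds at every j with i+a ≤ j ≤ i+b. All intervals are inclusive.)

none

Evaluate at each i in [0,7]:
  i=0: ✗ (fails at j=0)
  i=1: ✗ (fails at j=1)
  i=2: ✗ (fails at j=2)
  i=3: ✗ (fails at j=3)
  i=4: ✗ (fails at j=4)
  i=5: ✗ (fails at j=5)
  i=6: ✗ (fails at j=6)
  i=7: ✗ (fails at j=7)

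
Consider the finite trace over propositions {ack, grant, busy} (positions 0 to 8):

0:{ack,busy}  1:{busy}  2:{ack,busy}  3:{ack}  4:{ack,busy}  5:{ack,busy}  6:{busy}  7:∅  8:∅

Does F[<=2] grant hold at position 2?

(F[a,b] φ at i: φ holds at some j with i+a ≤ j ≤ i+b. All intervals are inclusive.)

False

Check grant at each j in [2,4]:
  j=2: false
  j=3: false
  j=4: false
No position in the window satisfies it → formula fails.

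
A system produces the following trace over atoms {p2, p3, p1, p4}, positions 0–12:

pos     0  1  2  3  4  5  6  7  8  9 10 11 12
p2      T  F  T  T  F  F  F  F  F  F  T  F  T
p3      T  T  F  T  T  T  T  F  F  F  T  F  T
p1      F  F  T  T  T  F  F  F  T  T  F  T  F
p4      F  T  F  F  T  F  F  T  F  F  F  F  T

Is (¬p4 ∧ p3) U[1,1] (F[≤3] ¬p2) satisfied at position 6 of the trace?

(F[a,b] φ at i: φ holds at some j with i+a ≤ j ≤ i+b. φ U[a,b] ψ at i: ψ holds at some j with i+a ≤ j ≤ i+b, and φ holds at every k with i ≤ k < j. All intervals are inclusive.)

Need some j in [7,7] with F[≤3] ¬p2, and (¬p4 ∧ p3) at every k in [6,j-1].
  j=7: F[≤3] ¬p2 holds; (¬p4 ∧ p3) holds at every k in [6,6] → satisfied.

Yes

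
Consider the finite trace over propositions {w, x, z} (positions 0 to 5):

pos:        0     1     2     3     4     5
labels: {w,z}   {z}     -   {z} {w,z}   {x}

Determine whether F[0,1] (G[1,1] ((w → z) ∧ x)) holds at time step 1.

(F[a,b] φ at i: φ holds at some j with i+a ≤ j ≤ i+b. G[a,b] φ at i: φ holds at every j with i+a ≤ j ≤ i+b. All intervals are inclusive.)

Check G[1,1] ((w → z) ∧ x) at each j in [1,2]:
  j=1: fails at 2
  j=2: fails at 3
No position in the window satisfies it → formula fails.

No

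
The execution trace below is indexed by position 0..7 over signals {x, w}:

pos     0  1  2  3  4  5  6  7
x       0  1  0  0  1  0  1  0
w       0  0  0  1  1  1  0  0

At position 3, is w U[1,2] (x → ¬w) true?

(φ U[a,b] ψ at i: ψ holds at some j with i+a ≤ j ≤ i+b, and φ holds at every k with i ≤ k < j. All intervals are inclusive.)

Need some j in [4,5] with (x → ¬w), and w at every k in [3,j-1].
  j=4: (x → ¬w) false.
  j=5: (x → ¬w) holds; w holds at every k in [3,4] → satisfied.

Holds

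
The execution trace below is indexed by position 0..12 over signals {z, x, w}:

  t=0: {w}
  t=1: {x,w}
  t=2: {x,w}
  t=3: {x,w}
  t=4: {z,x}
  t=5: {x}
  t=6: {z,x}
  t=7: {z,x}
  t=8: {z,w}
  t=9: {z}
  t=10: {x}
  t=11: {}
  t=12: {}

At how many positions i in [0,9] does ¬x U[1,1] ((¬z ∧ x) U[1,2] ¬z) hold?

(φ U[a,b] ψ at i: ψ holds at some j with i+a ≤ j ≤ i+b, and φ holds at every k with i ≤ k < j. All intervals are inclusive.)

2

Evaluate at each i in [0,9]:
  i=0: ✓ (rhs at j=1; lhs holds on [0,0])
  i=1: ✗ (lhs fails at k=1 before rhs at j=2)
  i=2: ✗ (no rhs in [3,3])
  i=3: ✗ (no rhs in [4,4])
  i=4: ✗ (no rhs in [5,5])
  i=5: ✗ (no rhs in [6,6])
  i=6: ✗ (no rhs in [7,7])
  i=7: ✗ (no rhs in [8,8])
  i=8: ✗ (no rhs in [9,9])
  i=9: ✓ (rhs at j=10; lhs holds on [9,9])
Positions where it holds: {0, 9} → 2.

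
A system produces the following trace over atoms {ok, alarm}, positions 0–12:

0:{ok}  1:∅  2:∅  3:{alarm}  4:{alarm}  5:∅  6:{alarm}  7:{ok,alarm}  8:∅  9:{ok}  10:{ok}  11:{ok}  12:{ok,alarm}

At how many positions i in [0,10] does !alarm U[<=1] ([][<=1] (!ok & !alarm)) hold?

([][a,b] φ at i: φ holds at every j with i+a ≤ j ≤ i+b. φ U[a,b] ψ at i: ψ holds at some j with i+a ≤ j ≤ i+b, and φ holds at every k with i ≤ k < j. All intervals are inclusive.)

2

Evaluate at each i in [0,10]:
  i=0: ✓ (rhs at j=1; lhs holds on [0,0])
  i=1: ✓ (rhs at j=1)
  i=2: ✗ (no rhs in [2,3])
  i=3: ✗ (no rhs in [3,4])
  i=4: ✗ (no rhs in [4,5])
  i=5: ✗ (no rhs in [5,6])
  i=6: ✗ (no rhs in [6,7])
  i=7: ✗ (no rhs in [7,8])
  i=8: ✗ (no rhs in [8,9])
  i=9: ✗ (no rhs in [9,10])
  i=10: ✗ (no rhs in [10,11])
Positions where it holds: {0, 1} → 2.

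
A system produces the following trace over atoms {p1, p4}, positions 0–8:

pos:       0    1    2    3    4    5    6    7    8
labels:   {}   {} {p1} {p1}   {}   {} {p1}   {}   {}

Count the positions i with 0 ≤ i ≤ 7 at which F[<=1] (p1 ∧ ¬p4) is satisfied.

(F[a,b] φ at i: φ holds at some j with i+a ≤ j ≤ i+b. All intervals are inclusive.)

Evaluate at each i in [0,7]:
  i=0: ✗ (none in [0,1])
  i=1: ✓ (witness j=2)
  i=2: ✓ (witness j=2)
  i=3: ✓ (witness j=3)
  i=4: ✗ (none in [4,5])
  i=5: ✓ (witness j=6)
  i=6: ✓ (witness j=6)
  i=7: ✗ (none in [7,8])
Positions where it holds: {1, 2, 3, 5, 6} → 5.

5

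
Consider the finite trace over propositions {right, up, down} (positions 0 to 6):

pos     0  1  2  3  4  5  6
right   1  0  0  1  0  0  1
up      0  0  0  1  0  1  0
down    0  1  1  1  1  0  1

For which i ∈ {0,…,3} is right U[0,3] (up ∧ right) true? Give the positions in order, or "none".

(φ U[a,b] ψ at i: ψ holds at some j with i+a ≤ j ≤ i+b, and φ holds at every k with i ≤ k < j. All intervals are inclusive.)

Evaluate at each i in [0,3]:
  i=0: ✗ (lhs fails at k=1 before rhs at j=3)
  i=1: ✗ (lhs fails at k=1 before rhs at j=3)
  i=2: ✗ (lhs fails at k=2 before rhs at j=3)
  i=3: ✓ (rhs at j=3)

3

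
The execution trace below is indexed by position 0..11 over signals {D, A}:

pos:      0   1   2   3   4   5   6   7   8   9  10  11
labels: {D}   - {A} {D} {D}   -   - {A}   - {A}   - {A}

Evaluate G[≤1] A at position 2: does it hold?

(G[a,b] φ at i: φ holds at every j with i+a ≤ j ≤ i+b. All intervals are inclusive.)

Does not hold

Check A at every j in [2,3]:
  j=2: true
  j=3: false
Fails at j=3 → formula fails.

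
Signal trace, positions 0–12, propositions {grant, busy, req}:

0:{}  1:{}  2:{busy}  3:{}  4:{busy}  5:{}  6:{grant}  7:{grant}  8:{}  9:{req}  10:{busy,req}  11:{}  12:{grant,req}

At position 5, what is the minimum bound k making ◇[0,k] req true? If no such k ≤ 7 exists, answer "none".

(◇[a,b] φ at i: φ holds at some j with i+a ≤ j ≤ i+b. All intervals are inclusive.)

4

Scan j = 5,6,… for req:
  j=5: fails
  j=6: fails
  j=7: fails
  j=8: fails
  j=9: holds
First hit at j=9, so smallest k = 9-5 = 4.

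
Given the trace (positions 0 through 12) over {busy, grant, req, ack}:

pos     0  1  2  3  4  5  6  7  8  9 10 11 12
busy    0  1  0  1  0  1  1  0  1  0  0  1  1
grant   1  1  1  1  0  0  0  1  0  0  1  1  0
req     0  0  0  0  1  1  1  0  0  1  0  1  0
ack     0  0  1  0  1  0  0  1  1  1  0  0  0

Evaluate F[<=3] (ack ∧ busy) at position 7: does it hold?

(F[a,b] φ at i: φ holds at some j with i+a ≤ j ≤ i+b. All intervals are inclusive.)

True

Check (ack ∧ busy) at each j in [7,10]:
  j=7: false
  j=8: true
  j=9: false
  j=10: false
Found at j=8 → formula holds.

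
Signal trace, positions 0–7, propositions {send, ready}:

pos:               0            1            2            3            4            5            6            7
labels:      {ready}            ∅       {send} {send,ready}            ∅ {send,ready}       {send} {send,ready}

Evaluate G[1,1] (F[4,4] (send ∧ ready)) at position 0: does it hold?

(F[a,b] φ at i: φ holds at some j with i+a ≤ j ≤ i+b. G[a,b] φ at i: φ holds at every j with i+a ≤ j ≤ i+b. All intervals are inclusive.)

Check F[4,4] (send ∧ ready) at every j in [1,1]:
  j=1: holds (witness at 5)
All positions satisfy it → formula holds.

Yes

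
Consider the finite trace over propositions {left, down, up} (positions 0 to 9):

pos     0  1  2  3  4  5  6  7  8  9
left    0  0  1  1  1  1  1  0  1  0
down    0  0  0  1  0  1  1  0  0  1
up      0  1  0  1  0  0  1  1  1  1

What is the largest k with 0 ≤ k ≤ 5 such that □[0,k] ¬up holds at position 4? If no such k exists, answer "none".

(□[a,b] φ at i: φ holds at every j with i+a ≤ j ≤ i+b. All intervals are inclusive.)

1

¬up must hold from j=4 onward; find where it first fails.
  j=4: holds
  j=5: holds
  j=6: fails
Holds on [4,5], so largest k = 1.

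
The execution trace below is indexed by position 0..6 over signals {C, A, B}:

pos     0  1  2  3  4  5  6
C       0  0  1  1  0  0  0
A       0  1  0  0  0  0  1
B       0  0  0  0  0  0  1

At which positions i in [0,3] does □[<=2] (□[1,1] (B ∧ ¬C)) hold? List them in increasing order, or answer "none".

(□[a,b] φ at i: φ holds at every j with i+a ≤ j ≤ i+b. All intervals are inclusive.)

Evaluate at each i in [0,3]:
  i=0: ✗ (fails at j=0)
  i=1: ✗ (fails at j=1)
  i=2: ✗ (fails at j=2)
  i=3: ✗ (fails at j=3)

none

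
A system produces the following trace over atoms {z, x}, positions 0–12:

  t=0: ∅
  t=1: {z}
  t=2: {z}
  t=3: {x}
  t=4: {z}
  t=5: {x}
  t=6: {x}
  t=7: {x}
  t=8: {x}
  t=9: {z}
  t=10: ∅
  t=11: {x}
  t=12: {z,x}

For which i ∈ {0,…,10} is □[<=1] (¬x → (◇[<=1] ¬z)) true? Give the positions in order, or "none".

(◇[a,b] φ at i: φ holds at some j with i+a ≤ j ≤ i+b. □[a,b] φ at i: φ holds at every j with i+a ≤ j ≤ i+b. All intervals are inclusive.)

2, 3, 4, 5, 6, 7, 8, 9, 10

Evaluate at each i in [0,10]:
  i=0: ✗ (fails at j=1)
  i=1: ✗ (fails at j=1)
  i=2: ✓ (all of [2,3])
  i=3: ✓ (all of [3,4])
  i=4: ✓ (all of [4,5])
  i=5: ✓ (all of [5,6])
  i=6: ✓ (all of [6,7])
  i=7: ✓ (all of [7,8])
  i=8: ✓ (all of [8,9])
  i=9: ✓ (all of [9,10])
  i=10: ✓ (all of [10,11])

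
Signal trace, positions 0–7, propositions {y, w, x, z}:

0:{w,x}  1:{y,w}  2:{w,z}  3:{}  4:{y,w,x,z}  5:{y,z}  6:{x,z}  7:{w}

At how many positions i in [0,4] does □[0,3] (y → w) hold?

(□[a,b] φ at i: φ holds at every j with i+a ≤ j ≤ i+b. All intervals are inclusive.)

Evaluate at each i in [0,4]:
  i=0: ✓ (all of [0,3])
  i=1: ✓ (all of [1,4])
  i=2: ✗ (fails at j=5)
  i=3: ✗ (fails at j=5)
  i=4: ✗ (fails at j=5)
Positions where it holds: {0, 1} → 2.

2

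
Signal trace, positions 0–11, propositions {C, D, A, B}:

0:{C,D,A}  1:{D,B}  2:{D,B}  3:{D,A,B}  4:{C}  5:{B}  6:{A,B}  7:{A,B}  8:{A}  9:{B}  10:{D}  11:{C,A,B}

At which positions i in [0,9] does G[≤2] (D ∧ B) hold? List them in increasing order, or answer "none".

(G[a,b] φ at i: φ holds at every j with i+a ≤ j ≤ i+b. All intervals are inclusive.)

1

Evaluate at each i in [0,9]:
  i=0: ✗ (fails at j=0)
  i=1: ✓ (all of [1,3])
  i=2: ✗ (fails at j=4)
  i=3: ✗ (fails at j=4)
  i=4: ✗ (fails at j=4)
  i=5: ✗ (fails at j=5)
  i=6: ✗ (fails at j=6)
  i=7: ✗ (fails at j=7)
  i=8: ✗ (fails at j=8)
  i=9: ✗ (fails at j=9)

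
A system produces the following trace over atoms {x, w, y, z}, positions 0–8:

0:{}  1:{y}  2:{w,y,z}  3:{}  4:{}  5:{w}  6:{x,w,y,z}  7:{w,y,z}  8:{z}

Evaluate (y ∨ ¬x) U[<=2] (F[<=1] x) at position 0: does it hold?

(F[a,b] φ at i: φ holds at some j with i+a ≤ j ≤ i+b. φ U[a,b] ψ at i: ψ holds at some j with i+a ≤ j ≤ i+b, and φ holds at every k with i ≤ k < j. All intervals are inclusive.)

Need some j in [0,2] with F[<=1] x, and (y ∨ ¬x) at every k in [0,j-1].
  j=0: F[<=1] x — fails (none in [0,1]).
  j=1: F[<=1] x — fails (none in [1,2]).
  j=2: F[<=1] x — fails (none in [2,3]).
No j in the window works → until fails.

No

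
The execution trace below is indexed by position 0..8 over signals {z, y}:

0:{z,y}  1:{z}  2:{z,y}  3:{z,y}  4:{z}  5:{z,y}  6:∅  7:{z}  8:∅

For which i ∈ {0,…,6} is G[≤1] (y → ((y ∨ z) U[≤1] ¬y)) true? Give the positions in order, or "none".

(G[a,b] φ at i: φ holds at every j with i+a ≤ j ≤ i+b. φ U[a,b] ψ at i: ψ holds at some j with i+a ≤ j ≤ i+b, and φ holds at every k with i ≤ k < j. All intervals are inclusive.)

0, 3, 4, 5, 6

Evaluate at each i in [0,6]:
  i=0: ✓ (all of [0,1])
  i=1: ✗ (fails at j=2)
  i=2: ✗ (fails at j=2)
  i=3: ✓ (all of [3,4])
  i=4: ✓ (all of [4,5])
  i=5: ✓ (all of [5,6])
  i=6: ✓ (all of [6,7])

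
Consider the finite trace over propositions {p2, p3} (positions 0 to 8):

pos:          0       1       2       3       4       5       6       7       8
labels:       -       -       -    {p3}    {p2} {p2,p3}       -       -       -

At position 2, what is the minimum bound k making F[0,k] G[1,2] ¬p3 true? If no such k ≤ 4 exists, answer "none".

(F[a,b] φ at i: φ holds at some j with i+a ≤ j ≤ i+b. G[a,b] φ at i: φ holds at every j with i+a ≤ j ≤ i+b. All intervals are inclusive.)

3

Scan j = 2,3,… for G[1,2] ¬p3:
  j=2: fails
  j=3: fails
  j=4: fails
  j=5: holds
First hit at j=5, so smallest k = 5-2 = 3.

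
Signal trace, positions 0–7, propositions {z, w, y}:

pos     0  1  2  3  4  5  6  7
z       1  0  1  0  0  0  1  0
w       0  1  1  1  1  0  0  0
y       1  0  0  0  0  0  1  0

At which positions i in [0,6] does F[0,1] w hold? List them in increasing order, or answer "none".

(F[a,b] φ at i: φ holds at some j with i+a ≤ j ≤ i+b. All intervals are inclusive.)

Evaluate at each i in [0,6]:
  i=0: ✓ (witness j=1)
  i=1: ✓ (witness j=1)
  i=2: ✓ (witness j=2)
  i=3: ✓ (witness j=3)
  i=4: ✓ (witness j=4)
  i=5: ✗ (none in [5,6])
  i=6: ✗ (none in [6,7])

0, 1, 2, 3, 4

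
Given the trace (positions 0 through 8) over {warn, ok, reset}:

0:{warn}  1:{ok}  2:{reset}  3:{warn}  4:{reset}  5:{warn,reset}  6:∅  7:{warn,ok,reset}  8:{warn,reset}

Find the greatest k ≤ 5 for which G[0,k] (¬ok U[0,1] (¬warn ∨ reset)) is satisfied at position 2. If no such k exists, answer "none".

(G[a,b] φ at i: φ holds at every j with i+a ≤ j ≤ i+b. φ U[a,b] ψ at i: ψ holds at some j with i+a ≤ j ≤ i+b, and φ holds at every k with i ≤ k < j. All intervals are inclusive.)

(¬ok U[0,1] (¬warn ∨ reset)) must hold from j=2 onward; find where it first fails.
  j=2: holds
  j=3: holds
  j=4: holds
  j=5: holds
  j=6: holds
  j=7: holds
Holds through j=7; largest k = 5.

5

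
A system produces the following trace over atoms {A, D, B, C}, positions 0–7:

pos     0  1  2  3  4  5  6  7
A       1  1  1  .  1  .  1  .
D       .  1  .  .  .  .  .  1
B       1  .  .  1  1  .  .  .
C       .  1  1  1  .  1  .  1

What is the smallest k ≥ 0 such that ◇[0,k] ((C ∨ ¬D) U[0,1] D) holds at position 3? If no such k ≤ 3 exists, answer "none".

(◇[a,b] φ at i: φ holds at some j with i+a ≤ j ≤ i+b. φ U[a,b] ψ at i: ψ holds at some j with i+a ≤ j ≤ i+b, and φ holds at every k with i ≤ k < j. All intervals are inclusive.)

3

Scan j = 3,4,… for ((C ∨ ¬D) U[0,1] D):
  j=3: fails
  j=4: fails
  j=5: fails
  j=6: holds
First hit at j=6, so smallest k = 6-3 = 3.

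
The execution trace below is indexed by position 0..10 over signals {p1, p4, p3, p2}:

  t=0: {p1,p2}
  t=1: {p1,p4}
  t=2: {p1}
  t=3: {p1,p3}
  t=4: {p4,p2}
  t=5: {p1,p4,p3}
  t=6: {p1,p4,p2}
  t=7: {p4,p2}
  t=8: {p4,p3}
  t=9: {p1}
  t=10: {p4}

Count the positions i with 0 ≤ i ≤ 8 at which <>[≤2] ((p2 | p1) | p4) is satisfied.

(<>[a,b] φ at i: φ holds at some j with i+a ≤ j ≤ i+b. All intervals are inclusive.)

Evaluate at each i in [0,8]:
  i=0: ✓ (witness j=0)
  i=1: ✓ (witness j=1)
  i=2: ✓ (witness j=2)
  i=3: ✓ (witness j=3)
  i=4: ✓ (witness j=4)
  i=5: ✓ (witness j=5)
  i=6: ✓ (witness j=6)
  i=7: ✓ (witness j=7)
  i=8: ✓ (witness j=8)
Positions where it holds: {0, 1, 2, 3, 4, 5, 6, 7, 8} → 9.

9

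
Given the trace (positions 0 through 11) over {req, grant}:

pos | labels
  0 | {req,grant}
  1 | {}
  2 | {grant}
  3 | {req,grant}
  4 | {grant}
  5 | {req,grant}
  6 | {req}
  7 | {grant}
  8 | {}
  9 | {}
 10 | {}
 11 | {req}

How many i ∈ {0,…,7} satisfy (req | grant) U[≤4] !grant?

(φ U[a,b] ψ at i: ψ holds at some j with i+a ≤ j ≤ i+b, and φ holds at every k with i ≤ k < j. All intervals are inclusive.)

8

Evaluate at each i in [0,7]:
  i=0: ✓ (rhs at j=1; lhs holds on [0,0])
  i=1: ✓ (rhs at j=1)
  i=2: ✓ (rhs at j=6; lhs holds on [2,5])
  i=3: ✓ (rhs at j=6; lhs holds on [3,5])
  i=4: ✓ (rhs at j=6; lhs holds on [4,5])
  i=5: ✓ (rhs at j=6; lhs holds on [5,5])
  i=6: ✓ (rhs at j=6)
  i=7: ✓ (rhs at j=8; lhs holds on [7,7])
Positions where it holds: {0, 1, 2, 3, 4, 5, 6, 7} → 8.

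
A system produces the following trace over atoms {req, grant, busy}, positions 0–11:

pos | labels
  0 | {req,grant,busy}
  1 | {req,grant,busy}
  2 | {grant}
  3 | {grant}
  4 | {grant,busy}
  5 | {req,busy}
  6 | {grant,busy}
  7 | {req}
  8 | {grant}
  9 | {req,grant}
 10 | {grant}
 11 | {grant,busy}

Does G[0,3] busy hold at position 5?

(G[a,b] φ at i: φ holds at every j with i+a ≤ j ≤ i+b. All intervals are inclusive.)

Check busy at every j in [5,8]:
  j=5: true
  j=6: true
  j=7: false
  j=8: false
Fails at j=7 → formula fails.

No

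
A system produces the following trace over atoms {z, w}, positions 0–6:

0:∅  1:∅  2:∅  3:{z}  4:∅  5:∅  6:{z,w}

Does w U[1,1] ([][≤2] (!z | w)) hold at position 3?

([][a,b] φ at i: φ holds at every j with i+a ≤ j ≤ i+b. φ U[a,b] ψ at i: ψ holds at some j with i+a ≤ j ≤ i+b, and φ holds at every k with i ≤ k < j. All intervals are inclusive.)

No

Need some j in [4,4] with [][≤2] (!z | w), and w at every k in [3,j-1].
  j=4: [][≤2] (!z | w) holds, but w fails at k=3 → not this j.
No j in the window works → until fails.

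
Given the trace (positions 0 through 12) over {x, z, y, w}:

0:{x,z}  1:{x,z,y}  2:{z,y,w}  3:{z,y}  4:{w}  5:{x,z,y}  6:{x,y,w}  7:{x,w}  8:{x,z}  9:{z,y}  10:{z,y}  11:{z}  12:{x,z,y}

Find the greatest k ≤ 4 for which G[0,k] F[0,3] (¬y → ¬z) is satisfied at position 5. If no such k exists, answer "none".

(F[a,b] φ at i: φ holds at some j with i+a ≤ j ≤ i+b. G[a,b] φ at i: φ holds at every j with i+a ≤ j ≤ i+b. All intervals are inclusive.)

F[0,3] (¬y → ¬z) must hold from j=5 onward; find where it first fails.
  j=5: holds
  j=6: holds
  j=7: holds
  j=8: holds
  j=9: holds
Holds through j=9; largest k = 4.

4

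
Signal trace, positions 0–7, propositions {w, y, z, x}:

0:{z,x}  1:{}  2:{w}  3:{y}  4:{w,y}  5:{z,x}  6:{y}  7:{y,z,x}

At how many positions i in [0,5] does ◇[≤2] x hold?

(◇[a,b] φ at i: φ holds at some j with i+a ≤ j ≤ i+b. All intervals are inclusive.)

Evaluate at each i in [0,5]:
  i=0: ✓ (witness j=0)
  i=1: ✗ (none in [1,3])
  i=2: ✗ (none in [2,4])
  i=3: ✓ (witness j=5)
  i=4: ✓ (witness j=5)
  i=5: ✓ (witness j=5)
Positions where it holds: {0, 3, 4, 5} → 4.

4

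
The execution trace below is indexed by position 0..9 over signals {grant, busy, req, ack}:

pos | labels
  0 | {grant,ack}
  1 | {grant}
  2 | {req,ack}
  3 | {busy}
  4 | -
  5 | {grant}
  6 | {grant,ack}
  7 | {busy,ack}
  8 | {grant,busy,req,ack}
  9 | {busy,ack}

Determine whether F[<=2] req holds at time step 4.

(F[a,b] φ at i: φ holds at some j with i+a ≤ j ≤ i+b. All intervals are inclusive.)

False

Check req at each j in [4,6]:
  j=4: false
  j=5: false
  j=6: false
No position in the window satisfies it → formula fails.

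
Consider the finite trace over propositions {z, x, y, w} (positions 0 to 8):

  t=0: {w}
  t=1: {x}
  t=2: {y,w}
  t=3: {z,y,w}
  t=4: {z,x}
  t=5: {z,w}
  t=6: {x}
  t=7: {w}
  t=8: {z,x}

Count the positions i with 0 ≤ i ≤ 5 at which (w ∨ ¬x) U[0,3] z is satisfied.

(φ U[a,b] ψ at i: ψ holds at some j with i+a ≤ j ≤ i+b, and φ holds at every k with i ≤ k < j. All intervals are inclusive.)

4

Evaluate at each i in [0,5]:
  i=0: ✗ (lhs fails at k=1 before rhs at j=3)
  i=1: ✗ (lhs fails at k=1 before rhs at j=3)
  i=2: ✓ (rhs at j=3; lhs holds on [2,2])
  i=3: ✓ (rhs at j=3)
  i=4: ✓ (rhs at j=4)
  i=5: ✓ (rhs at j=5)
Positions where it holds: {2, 3, 4, 5} → 4.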